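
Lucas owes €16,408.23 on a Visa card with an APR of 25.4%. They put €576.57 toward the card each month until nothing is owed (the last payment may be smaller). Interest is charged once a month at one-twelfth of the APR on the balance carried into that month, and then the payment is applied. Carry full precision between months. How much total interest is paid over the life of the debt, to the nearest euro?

€8,978

Monthly rate r = 25.4%/12 = 2.11667% = 0.0211667.
Payoff takes n = ⌈−ln(1 − rB₀/P)/ln(1+r)⌉ = ⌈44.029⌉ = 45 payments; the last is €17.12.
Total paid = 44·€576.57 + €17.12 = €25,386.20.
Total interest = total paid − principal = €25,386.20 − €16,408.23 = €8,977.97.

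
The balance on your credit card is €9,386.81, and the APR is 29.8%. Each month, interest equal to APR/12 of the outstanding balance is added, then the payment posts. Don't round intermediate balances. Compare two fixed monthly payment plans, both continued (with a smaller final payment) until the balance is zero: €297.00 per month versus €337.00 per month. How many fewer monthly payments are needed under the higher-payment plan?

15 fewer payments

Monthly rate r = 29.8%/12 = 2.48333% = 0.0248333.
At €297.00/mo: n = ⌈−ln(1 − rB₀/P)/ln(1+r)⌉ = 63 payments (last €190.25); total interest = total paid − €9,386.81 = €9,217.44.
At €337.00/mo: 48 payments (last €327.09); total interest €6,779.28.
Payments saved = 63 − 48 = 15.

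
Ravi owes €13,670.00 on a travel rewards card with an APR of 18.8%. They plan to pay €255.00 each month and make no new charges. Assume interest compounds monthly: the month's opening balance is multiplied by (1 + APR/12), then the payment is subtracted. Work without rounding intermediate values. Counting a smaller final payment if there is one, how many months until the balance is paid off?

118 payments

Monthly rate r = 18.8%/12 = 1.56667% = 0.0156667.
Recurrence: B ← B·(1+r) − €255.00.
Month 1: interest €214.16; balance after payment €13,629.16.
Month 2: interest €213.52; balance after payment €13,587.69.
Closed form: n = −ln(1 − rB₀/P)/ln(1+r) = −ln(0.16014)/ln(1.01567) ≈ 117.829, so the balance reaches zero during payment 118.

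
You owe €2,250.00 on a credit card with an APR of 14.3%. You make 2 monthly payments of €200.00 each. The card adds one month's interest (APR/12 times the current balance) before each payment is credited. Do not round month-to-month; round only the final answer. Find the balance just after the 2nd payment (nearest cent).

€1,901.56

Monthly rate r = 14.3%/12 = 1.19167% = 0.0119167.
Each month: B ← B·(1+r) − €200.00.
Month 1: interest €26.81; balance after payment €2,076.81.
Month 2: interest €24.75; balance after payment €1,901.56.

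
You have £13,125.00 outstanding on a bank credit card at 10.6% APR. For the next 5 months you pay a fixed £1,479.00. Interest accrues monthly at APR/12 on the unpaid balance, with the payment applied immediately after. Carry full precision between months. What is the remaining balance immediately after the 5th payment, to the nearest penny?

Monthly rate r = 10.6%/12 = 0.883333% = 0.00883333.
Each month: B ← B·(1+r) − £1,479.00.
Month 1: interest £115.94; balance after payment £11,761.94.
Month 2: interest £103.90; balance after payment £10,386.83.
Month 3: interest £91.75; balance after payment £8,999.58.
Month 4: interest £79.50; balance after payment £7,600.08.
Month 5: interest £67.13; balance after payment £6,188.22.

£6,188.22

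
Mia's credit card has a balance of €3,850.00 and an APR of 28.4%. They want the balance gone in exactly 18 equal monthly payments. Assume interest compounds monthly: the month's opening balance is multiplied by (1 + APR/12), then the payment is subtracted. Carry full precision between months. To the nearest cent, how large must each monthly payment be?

Monthly rate r = 28.4%/12 = 2.36667% = 0.0236667.
Level-payment amortization: P = B₀·r / (1 − (1+r)^(−n)) = 3850.00·0.0236667 / (1 − 1.02367^(−18)).
Denominator 1 − (1+r)^(−18) = 0.343634283.
P = 91.1167 / 0.343634283 ≈ 265.16.

€265.16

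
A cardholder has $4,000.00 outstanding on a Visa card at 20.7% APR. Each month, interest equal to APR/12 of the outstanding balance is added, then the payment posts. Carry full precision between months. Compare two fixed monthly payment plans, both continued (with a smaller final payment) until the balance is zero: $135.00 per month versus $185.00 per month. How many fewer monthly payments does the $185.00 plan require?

Monthly rate r = 20.7%/12 = 1.725% = 0.01725.
At $135.00/mo: n = ⌈−ln(1 − rB₀/P)/ln(1+r)⌉ = 42 payments (last $113.82); total interest = total paid − $4,000.00 = $1,648.82.
At $185.00/mo: 28 payments (last $54.27); total interest $1,049.27.
Payments saved = 42 − 28 = 14.

14 fewer payments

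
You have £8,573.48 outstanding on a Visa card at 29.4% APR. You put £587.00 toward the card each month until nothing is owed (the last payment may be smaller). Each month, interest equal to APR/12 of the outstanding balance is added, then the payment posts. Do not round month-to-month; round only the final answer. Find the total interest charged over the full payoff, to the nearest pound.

Monthly rate r = 29.4%/12 = 2.45% = 0.0245.
Payoff takes n = ⌈−ln(1 − rB₀/P)/ln(1+r)⌉ = ⌈18.299⌉ = 19 payments; the last is £176.79.
Total paid = 18·£587.00 + £176.79 = £10,742.79.
Total interest = total paid − principal = £10,742.79 − £8,573.48 = £2,169.31.

£2,169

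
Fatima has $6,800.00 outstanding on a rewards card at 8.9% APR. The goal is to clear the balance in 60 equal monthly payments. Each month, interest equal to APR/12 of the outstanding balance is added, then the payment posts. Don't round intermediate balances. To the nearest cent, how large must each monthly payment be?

$140.83

Monthly rate r = 8.9%/12 = 0.741667% = 0.00741667.
Level-payment amortization: P = B₀·r / (1 − (1+r)^(−n)) = 6800.00·0.00741667 / (1 − 1.00742^(−60)).
Denominator 1 − (1+r)^(−60) = 0.358122566.
P = 50.4333 / 0.358122566 ≈ 140.83.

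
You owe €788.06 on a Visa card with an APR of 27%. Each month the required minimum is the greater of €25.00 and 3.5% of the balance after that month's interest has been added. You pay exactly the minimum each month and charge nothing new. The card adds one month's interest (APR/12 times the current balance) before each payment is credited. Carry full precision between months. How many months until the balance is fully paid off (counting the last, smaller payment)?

Monthly rate r = 27%/12 = 2.25% = 0.0225.
While 3.5% of the post-interest balance exceeds €25.00, each month B ← (B·(1+r))·(1 − 0.035), i.e. B shrinks by the factor (1+r)·0.965 = 0.98671.
This holds for months 1–10. Entering month 11 the balance is €689.39; 3.5% of the post-interest balance is now below €25.00, so the flat €25.00 minimum applies from here.
From month 11 a fixed €25.00 at rate r clears €689.39 in 44 more payments. Total: 10 + 44 = 54 months.

54 months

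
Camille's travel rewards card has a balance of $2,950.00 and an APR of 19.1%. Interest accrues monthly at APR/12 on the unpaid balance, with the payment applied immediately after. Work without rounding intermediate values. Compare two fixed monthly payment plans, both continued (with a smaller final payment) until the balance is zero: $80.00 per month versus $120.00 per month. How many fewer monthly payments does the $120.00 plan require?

24 fewer payments

Monthly rate r = 19.1%/12 = 1.59167% = 0.0159167.
At $80.00/mo: n = ⌈−ln(1 − rB₀/P)/ln(1+r)⌉ = 56 payments (last $79.08); total interest = total paid − $2,950.00 = $1,529.08.
At $120.00/mo: 32 payments (last $52.47); total interest $822.47.
Payments saved = 56 − 32 = 24.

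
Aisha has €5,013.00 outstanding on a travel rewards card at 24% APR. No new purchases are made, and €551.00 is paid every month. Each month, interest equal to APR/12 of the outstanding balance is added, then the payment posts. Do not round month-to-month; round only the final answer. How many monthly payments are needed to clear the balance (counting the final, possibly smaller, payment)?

Monthly rate r = 24%/12 = 2% = 0.02.
Recurrence: B ← B·(1+r) − €551.00.
Month 1: interest €100.26; balance after payment €4,562.26.
Month 2: interest €91.25; balance after payment €4,102.51.
Closed form: n = −ln(1 − rB₀/P)/ln(1+r) = −ln(0.81804)/ln(1.02) ≈ 10.142, so the balance reaches zero during payment 11.

11 payments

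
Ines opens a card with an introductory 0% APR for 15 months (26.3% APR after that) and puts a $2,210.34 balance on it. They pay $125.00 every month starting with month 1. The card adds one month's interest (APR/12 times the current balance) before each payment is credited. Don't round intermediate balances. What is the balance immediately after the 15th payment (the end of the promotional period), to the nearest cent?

$335.34

Promo months 1–15 at r₀ = 0%/12 = 0; months 16+ at r₁ = 26.3%/12 = 0.0219167.
After month 15 (no interest yet): B = $2,210.34 − 15·$125.00 = $335.34.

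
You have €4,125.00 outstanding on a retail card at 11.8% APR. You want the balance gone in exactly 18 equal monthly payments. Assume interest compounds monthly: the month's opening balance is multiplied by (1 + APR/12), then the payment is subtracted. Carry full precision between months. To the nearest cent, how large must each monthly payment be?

Monthly rate r = 11.8%/12 = 0.983333% = 0.00983333.
Level-payment amortization: P = B₀·r / (1 − (1+r)^(−n)) = 4125.00·0.00983333 / (1 − 1.00983^(−18)).
Denominator 1 − (1+r)^(−18) = 0.161495569.
P = 40.5625 / 0.161495569 ≈ 251.17.

€251.17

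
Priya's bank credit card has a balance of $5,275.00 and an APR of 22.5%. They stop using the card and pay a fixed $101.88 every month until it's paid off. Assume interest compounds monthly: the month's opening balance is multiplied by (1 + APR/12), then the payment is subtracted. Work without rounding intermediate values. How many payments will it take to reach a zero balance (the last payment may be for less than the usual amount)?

191 payments

Monthly rate r = 22.5%/12 = 1.875% = 0.01875.
Recurrence: B ← B·(1+r) − $101.88.
Month 1: interest $98.91; balance after payment $5,272.03.
Month 2: interest $98.85; balance after payment $5,269.00.
Closed form: n = −ln(1 − rB₀/P)/ln(1+r) = −ln(0.029189)/ln(1.01875) ≈ 190.240, so the balance reaches zero during payment 191.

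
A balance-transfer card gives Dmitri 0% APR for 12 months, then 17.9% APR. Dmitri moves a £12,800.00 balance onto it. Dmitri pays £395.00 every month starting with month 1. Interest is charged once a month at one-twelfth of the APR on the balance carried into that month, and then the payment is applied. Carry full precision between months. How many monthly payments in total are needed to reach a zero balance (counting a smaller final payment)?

37 months

Promo months 1–12 at r₀ = 0%/12 = 0; months 13+ at r₁ = 17.9%/12 = 0.0149167.
After month 12 (no interest yet): B = £12,800.00 − 12·£395.00 = £8,060.00.
Then at r₁ with £395.00/mo: n₂ = −ln(1 − r₁·B/P)/ln(1+r₁) ≈ 24.51 → 25 more payments.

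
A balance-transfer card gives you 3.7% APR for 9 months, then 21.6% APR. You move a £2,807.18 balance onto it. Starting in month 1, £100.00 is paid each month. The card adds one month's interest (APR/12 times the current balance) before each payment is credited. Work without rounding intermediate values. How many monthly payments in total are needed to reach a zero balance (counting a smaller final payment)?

Promo months 1–9 at r₀ = 3.7%/12 = 0.00308333; months 10+ at r₁ = 21.6%/12 = 0.018.
After month 9: iterate B ← B·(1+r₀) − £100.00 for 9 months → £1,974.87.
Then at r₁ with £100.00/mo: n₂ = −ln(1 − r₁·B/P)/ln(1+r₁) ≈ 24.62 → 25 more payments.

34 payments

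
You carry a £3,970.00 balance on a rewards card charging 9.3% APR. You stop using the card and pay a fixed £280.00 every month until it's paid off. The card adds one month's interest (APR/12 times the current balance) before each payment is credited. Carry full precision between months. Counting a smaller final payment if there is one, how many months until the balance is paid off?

16 months

Monthly rate r = 9.3%/12 = 0.775% = 0.00775.
Recurrence: B ← B·(1+r) − £280.00.
Month 1: interest £30.77; balance after payment £3,720.77.
Month 2: interest £28.84; balance after payment £3,469.60.
Closed form: n = −ln(1 − rB₀/P)/ln(1+r) = −ln(0.89012)/ln(1.00775) ≈ 15.078, so the balance reaches zero during payment 16.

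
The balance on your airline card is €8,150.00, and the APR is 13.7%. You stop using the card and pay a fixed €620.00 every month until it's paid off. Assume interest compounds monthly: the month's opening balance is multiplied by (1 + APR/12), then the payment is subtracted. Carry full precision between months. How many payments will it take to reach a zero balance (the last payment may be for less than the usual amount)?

15 months

Monthly rate r = 13.7%/12 = 1.14167% = 0.0114167.
Recurrence: B ← B·(1+r) − €620.00.
Month 1: interest €93.05; balance after payment €7,623.05.
Month 2: interest €87.03; balance after payment €7,090.08.
Closed form: n = −ln(1 − rB₀/P)/ln(1+r) = −ln(0.84993)/ln(1.01142) ≈ 14.324, so the balance reaches zero during payment 15.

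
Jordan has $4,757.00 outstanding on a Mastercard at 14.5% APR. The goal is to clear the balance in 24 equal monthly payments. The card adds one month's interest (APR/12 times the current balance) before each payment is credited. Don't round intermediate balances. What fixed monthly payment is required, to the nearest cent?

Monthly rate r = 14.5%/12 = 1.20833% = 0.0120833.
Level-payment amortization: P = B₀·r / (1 − (1+r)^(−n)) = 4757.00·0.0120833 / (1 − 1.01208^(−24)).
Denominator 1 − (1+r)^(−24) = 0.250434748.
P = 57.4804 / 0.250434748 ≈ 229.52.

$229.52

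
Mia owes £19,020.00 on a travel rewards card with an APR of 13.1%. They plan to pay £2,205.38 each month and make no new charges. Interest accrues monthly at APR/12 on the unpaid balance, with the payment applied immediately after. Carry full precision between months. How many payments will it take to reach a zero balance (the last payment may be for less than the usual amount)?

Monthly rate r = 13.1%/12 = 1.09167% = 0.0109167.
Recurrence: B ← B·(1+r) − £2,205.38.
Month 1: interest £207.63; balance after payment £17,022.25.
Month 2: interest £185.83; balance after payment £15,002.70.
Closed form: n = −ln(1 − rB₀/P)/ln(1+r) = −ln(0.90585)/ln(1.01092) ≈ 9.107, so the balance reaches zero during payment 10.

10 payments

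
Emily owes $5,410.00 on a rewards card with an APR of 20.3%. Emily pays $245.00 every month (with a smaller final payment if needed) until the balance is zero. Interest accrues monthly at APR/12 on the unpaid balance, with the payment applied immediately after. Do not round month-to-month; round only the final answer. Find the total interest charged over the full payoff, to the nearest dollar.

$1,421

Monthly rate r = 20.3%/12 = 1.69167% = 0.0169167.
Payoff takes n = ⌈−ln(1 − rB₀/P)/ln(1+r)⌉ = ⌈27.879⌉ = 28 payments; the last is $215.68.
Total paid = 27·$245.00 + $215.68 = $6,830.68.
Total interest = total paid − principal = $6,830.68 − $5,410.00 = $1,420.68.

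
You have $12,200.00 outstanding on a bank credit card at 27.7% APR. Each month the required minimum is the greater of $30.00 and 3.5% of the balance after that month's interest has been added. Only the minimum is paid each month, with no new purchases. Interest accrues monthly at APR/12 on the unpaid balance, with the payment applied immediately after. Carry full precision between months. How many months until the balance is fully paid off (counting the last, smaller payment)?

Monthly rate r = 27.7%/12 = 2.30833% = 0.0230833.
While 3.5% of the post-interest balance exceeds $30.00, each month B ← (B·(1+r))·(1 − 0.035), i.e. B shrinks by the factor (1+r)·0.965 = 0.98728.
This holds for months 1–210. Entering month 211 the balance is $828.72; 3.5% of the post-interest balance is now below $30.00, so the flat $30.00 minimum applies from here.
From month 211 a fixed $30.00 at rate r clears $828.72 in 45 more payments. Total: 210 + 45 = 255 months.

255 months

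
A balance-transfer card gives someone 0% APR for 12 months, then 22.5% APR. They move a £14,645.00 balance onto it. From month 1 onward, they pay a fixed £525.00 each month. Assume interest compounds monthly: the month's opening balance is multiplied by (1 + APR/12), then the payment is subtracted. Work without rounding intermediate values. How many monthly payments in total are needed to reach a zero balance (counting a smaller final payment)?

32 months

Promo months 1–12 at r₀ = 0%/12 = 0; months 13+ at r₁ = 22.5%/12 = 0.01875.
After month 12 (no interest yet): B = £14,645.00 − 12·£525.00 = £8,345.00.
Then at r₁ with £525.00/mo: n₂ = −ln(1 − r₁·B/P)/ln(1+r₁) ≈ 19.05 → 20 more payments.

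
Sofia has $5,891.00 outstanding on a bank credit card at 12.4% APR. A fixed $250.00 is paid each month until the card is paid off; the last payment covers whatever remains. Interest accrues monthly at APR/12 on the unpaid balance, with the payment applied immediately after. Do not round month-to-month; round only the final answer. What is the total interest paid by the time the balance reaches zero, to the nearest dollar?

$895

Monthly rate r = 12.4%/12 = 1.03333% = 0.0103333.
Payoff takes n = ⌈−ln(1 − rB₀/P)/ln(1+r)⌉ = ⌈27.144⌉ = 28 payments; the last is $36.08.
Total paid = 27·$250.00 + $36.08 = $6,786.08.
Total interest = total paid − principal = $6,786.08 − $5,891.00 = $895.08.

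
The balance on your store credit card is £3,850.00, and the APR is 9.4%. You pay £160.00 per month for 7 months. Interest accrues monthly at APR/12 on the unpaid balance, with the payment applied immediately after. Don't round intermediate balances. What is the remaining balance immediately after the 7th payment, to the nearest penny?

£2,919.47

Monthly rate r = 9.4%/12 = 0.783333% = 0.00783333.
Each month: B ← B·(1+r) − £160.00.
Month 1: interest £30.16; balance after payment £3,720.16.
Month 2: interest £29.14; balance after payment £3,589.30.
Month 3: interest £28.12; balance after payment £3,457.42.
Month 4: interest £27.08; balance after payment £3,324.50.
Month 5: interest £26.04; balance after payment £3,190.54.
Month 6: interest £24.99; balance after payment £3,055.53.
Month 7: interest £23.94; balance after payment £2,919.47.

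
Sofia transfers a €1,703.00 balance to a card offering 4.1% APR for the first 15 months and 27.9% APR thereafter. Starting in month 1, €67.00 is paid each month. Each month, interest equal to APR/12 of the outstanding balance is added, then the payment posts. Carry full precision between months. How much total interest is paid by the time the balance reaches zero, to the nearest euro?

€199

Promo months 1–15 at r₀ = 4.1%/12 = 0.00341667; months 16+ at r₁ = 27.9%/12 = 0.02325.
After month 15: iterate B ← B·(1+r₀) − €67.00 for 15 months → €763.00.
Then at r₁ with €67.00/mo: n₂ = −ln(1 − r₁·B/P)/ln(1+r₁) ≈ 13.38 → 14 more payments.
Total paid = 28·€67.00 + €25.79 = €1,901.79; interest = €1,901.79 − €1,703.00 = €198.79.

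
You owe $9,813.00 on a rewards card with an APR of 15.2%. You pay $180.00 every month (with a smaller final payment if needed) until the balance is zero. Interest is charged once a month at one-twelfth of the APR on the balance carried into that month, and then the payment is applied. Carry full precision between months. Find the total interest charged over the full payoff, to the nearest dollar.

$6,961

Monthly rate r = 15.2%/12 = 1.26667% = 0.0126667.
Payoff takes n = ⌈−ln(1 − rB₀/P)/ln(1+r)⌉ = ⌈93.186⌉ = 94 payments; the last is $33.62.
Total paid = 93·$180.00 + $33.62 = $16,773.62.
Total interest = total paid − principal = $16,773.62 − $9,813.00 = $6,960.62.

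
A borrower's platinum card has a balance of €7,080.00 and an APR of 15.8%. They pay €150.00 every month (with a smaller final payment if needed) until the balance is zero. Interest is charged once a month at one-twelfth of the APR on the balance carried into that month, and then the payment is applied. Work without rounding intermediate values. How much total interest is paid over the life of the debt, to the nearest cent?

€4,060.06

Monthly rate r = 15.8%/12 = 1.31667% = 0.0131667.
Payoff takes n = ⌈−ln(1 − rB₀/P)/ln(1+r)⌉ = ⌈74.266⌉ = 75 payments; the last is €40.06.
Total paid = 74·€150.00 + €40.06 = €11,140.06.
Total interest = total paid − principal = €11,140.06 − €7,080.00 = €4,060.06.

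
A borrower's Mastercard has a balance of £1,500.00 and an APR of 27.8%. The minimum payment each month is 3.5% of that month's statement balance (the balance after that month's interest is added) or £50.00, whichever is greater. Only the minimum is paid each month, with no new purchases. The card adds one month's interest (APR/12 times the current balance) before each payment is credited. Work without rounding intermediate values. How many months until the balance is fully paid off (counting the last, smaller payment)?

Monthly rate r = 27.8%/12 = 2.31667% = 0.0231667.
While 3.5% of the post-interest balance exceeds £50.00, each month B ← (B·(1+r))·(1 − 0.035), i.e. B shrinks by the factor (1+r)·0.965 = 0.98736.
This holds for months 1–6. Entering month 7 the balance is £1,389.74; 3.5% of the post-interest balance is now below £50.00, so the flat £50.00 minimum applies from here.
From month 7 a fixed £50.00 at rate r clears £1,389.74 in 46 more payments. Total: 6 + 46 = 52 months.

52 months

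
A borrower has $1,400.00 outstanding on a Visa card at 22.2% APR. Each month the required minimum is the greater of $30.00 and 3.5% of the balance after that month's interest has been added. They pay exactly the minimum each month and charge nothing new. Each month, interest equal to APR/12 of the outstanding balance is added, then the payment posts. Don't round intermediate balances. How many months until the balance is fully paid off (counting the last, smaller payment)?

70 months

Monthly rate r = 22.2%/12 = 1.85% = 0.0185.
While 3.5% of the post-interest balance exceeds $30.00, each month B ← (B·(1+r))·(1 − 0.035), i.e. B shrinks by the factor (1+r)·0.965 = 0.98285.
This holds for months 1–30. Entering month 31 the balance is $833.26; 3.5% of the post-interest balance is now below $30.00, so the flat $30.00 minimum applies from here.
From month 31 a fixed $30.00 at rate r clears $833.26 in 40 more payments. Total: 30 + 40 = 70 months.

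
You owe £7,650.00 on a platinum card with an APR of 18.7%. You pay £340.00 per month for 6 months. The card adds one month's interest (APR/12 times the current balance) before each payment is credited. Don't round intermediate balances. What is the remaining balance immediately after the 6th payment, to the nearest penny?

Monthly rate r = 18.7%/12 = 1.55833% = 0.0155833.
Each month: B ← B·(1+r) − £340.00.
Month 1: interest £119.21; balance after payment £7,429.21.
Month 2: interest £115.77; balance after payment £7,204.98.
Month 3: interest £112.28; balance after payment £6,977.26.
Month 4: interest £108.73; balance after payment £6,745.99.
Month 5: interest £105.13; balance after payment £6,511.12.
Month 6: interest £101.46; balance after payment £6,272.58.

£6,272.58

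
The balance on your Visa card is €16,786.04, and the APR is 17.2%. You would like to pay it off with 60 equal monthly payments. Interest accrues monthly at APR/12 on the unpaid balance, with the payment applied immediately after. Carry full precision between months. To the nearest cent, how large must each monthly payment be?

Monthly rate r = 17.2%/12 = 1.43333% = 0.0143333.
Level-payment amortization: P = B₀·r / (1 − (1+r)^(−n)) = 16786.04·0.0143333 / (1 − 1.01433^(−60)).
Denominator 1 − (1+r)^(−60) = 0.574246583.
P = 240.6 / 0.574246583 ≈ 418.98.

€418.98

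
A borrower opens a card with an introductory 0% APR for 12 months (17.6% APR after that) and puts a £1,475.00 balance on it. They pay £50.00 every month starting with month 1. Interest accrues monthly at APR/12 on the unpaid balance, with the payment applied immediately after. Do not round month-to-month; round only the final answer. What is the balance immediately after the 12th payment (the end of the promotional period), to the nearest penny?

Promo months 1–12 at r₀ = 0%/12 = 0; months 13+ at r₁ = 17.6%/12 = 0.0146667.
After month 12 (no interest yet): B = £1,475.00 − 12·£50.00 = £875.00.

£875.00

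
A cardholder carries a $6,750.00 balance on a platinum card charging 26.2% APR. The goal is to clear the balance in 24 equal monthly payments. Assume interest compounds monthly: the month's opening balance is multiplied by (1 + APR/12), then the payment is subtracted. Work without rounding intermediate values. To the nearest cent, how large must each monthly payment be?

$364.33

Monthly rate r = 26.2%/12 = 2.18333% = 0.0218333.
Level-payment amortization: P = B₀·r / (1 − (1+r)^(−n)) = 6750.00·0.0218333 / (1 − 1.02183^(−24)).
Denominator 1 − (1+r)^(−24) = 0.404504585.
P = 147.375 / 0.404504585 ≈ 364.33.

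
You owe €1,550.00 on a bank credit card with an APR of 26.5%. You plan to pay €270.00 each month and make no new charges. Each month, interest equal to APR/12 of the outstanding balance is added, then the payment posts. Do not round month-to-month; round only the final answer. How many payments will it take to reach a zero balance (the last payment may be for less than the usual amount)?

7 payments

Monthly rate r = 26.5%/12 = 2.20833% = 0.0220833.
Recurrence: B ← B·(1+r) − €270.00.
Month 1: interest €34.23; balance after payment €1,314.23.
Month 2: interest €29.02; balance after payment €1,073.25.
Closed form: n = −ln(1 − rB₀/P)/ln(1+r) = −ln(0.87323)/ln(1.02208) ≈ 6.206, so the balance reaches zero during payment 7.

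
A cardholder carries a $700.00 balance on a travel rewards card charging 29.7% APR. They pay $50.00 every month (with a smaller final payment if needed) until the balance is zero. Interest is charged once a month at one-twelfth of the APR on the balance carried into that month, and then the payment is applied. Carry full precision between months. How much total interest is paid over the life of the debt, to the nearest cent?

Monthly rate r = 29.7%/12 = 2.475% = 0.02475.
Payoff takes n = ⌈−ln(1 − rB₀/P)/ln(1+r)⌉ = ⌈17.400⌉ = 18 payments; the last is $20.16.
Total paid = 17·$50.00 + $20.16 = $870.16.
Total interest = total paid − principal = $870.16 − $700.00 = $170.16.

$170.16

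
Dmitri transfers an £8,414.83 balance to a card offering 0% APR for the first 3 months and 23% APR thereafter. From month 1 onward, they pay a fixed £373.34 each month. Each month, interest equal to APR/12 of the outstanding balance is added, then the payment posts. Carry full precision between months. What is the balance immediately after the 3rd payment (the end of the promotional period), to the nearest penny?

Promo months 1–3 at r₀ = 0%/12 = 0; months 4+ at r₁ = 23%/12 = 0.0191667.
After month 3 (no interest yet): B = £8,414.83 − 3·£373.34 = £7,294.81.

£7,294.81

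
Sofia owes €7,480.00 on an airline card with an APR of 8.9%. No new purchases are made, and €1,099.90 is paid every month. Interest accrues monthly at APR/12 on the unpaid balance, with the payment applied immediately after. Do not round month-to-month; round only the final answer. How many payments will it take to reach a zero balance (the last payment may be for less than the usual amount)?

8 months

Monthly rate r = 8.9%/12 = 0.741667% = 0.00741667.
Recurrence: B ← B·(1+r) − €1,099.90.
Month 1: interest €55.48; balance after payment €6,435.58.
Month 2: interest €47.73; balance after payment €5,383.41.
Closed form: n = −ln(1 − rB₀/P)/ln(1+r) = −ln(0.94956)/ln(1.00742) ≈ 7.004, so the balance reaches zero during payment 8.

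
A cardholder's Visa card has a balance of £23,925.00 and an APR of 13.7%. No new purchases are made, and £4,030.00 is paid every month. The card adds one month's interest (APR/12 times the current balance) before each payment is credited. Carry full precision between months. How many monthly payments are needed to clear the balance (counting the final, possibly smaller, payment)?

Monthly rate r = 13.7%/12 = 1.14167% = 0.0114167.
Recurrence: B ← B·(1+r) − £4,030.00.
Month 1: interest £273.14; balance after payment £20,168.14.
Month 2: interest £230.25; balance after payment £16,368.40.
Closed form: n = −ln(1 − rB₀/P)/ln(1+r) = −ln(0.93222)/ln(1.01142) ≈ 6.183, so the balance reaches zero during payment 7.

7 payments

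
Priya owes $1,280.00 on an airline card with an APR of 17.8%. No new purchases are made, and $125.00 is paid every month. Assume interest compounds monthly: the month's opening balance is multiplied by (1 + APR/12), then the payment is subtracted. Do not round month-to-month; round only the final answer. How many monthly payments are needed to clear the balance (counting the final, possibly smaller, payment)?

Monthly rate r = 17.8%/12 = 1.48333% = 0.0148333.
Recurrence: B ← B·(1+r) − $125.00.
Month 1: interest $18.99; balance after payment $1,173.99.
Month 2: interest $17.41; balance after payment $1,066.40.
Closed form: n = −ln(1 − rB₀/P)/ln(1+r) = −ln(0.84811)/ln(1.01483) ≈ 11.189, so the balance reaches zero during payment 12.

12 months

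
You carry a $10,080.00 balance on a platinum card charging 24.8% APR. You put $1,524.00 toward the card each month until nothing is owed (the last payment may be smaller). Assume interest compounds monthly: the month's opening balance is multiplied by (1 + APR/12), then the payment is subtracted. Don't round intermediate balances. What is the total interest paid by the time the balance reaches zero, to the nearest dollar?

$873

Monthly rate r = 24.8%/12 = 2.06667% = 0.0206667.
Payoff takes n = ⌈−ln(1 − rB₀/P)/ln(1+r)⌉ = ⌈7.185⌉ = 8 payments; the last is $284.92.
Total paid = 7·$1,524.00 + $284.92 = $10,952.92.
Total interest = total paid − principal = $10,952.92 − $10,080.00 = $872.92.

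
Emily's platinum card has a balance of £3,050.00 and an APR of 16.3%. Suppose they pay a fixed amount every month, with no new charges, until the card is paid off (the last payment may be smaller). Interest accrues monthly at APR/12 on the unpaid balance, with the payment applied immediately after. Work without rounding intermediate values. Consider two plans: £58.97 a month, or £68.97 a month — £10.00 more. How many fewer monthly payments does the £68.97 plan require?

Monthly rate r = 16.3%/12 = 1.35833% = 0.0135833.
At £58.97/mo: n = ⌈−ln(1 − rB₀/P)/ln(1+r)⌉ = 90 payments (last £51.26); total interest = total paid − £3,050.00 = £2,249.59.
At £68.97/mo: 69 payments (last £2.84); total interest £1,642.80.
Payments saved = 90 − 69 = 21.

21 fewer payments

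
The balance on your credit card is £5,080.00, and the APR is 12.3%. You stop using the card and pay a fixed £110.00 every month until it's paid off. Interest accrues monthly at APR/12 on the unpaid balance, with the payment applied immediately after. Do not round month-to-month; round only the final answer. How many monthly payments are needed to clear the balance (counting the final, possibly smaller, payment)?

63 months

Monthly rate r = 12.3%/12 = 1.025% = 0.01025.
Recurrence: B ← B·(1+r) − £110.00.
Month 1: interest £52.07; balance after payment £5,022.07.
Month 2: interest £51.48; balance after payment £4,963.55.
Closed form: n = −ln(1 − rB₀/P)/ln(1+r) = −ln(0.52664)/ln(1.01025) ≈ 62.881, so the balance reaches zero during payment 63.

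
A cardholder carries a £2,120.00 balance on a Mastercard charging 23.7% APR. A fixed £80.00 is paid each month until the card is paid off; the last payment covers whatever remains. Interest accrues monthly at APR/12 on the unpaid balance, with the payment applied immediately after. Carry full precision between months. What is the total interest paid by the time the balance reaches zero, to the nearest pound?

Monthly rate r = 23.7%/12 = 1.975% = 0.01975.
Payoff takes n = ⌈−ln(1 − rB₀/P)/ln(1+r)⌉ = ⌈37.890⌉ = 38 payments; the last is £71.24.
Total paid = 37·£80.00 + £71.24 = £3,031.24.
Total interest = total paid − principal = £3,031.24 − £2,120.00 = £911.24.

£911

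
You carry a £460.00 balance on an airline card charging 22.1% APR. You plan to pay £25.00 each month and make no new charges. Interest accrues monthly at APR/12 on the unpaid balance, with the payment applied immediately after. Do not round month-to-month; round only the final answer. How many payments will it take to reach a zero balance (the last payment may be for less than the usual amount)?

23 payments

Monthly rate r = 22.1%/12 = 1.84167% = 0.0184167.
Recurrence: B ← B·(1+r) − £25.00.
Month 1: interest £8.47; balance after payment £443.47.
Month 2: interest £8.17; balance after payment £426.64.
Closed form: n = −ln(1 − rB₀/P)/ln(1+r) = −ln(0.66113)/ln(1.01842) ≈ 22.675, so the balance reaches zero during payment 23.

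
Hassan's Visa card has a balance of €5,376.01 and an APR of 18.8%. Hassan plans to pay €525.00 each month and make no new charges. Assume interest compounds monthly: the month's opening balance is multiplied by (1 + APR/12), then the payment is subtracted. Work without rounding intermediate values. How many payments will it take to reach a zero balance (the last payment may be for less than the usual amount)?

12 months

Monthly rate r = 18.8%/12 = 1.56667% = 0.0156667.
Recurrence: B ← B·(1+r) − €525.00.
Month 1: interest €84.22; balance after payment €4,935.23.
Month 2: interest €77.32; balance after payment €4,487.55.
Closed form: n = −ln(1 − rB₀/P)/ln(1+r) = −ln(0.83957)/ln(1.01567) ≈ 11.249, so the balance reaches zero during payment 12.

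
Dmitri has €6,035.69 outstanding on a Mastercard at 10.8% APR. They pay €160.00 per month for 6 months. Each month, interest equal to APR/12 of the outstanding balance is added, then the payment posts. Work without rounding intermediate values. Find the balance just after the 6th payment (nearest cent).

Monthly rate r = 10.8%/12 = 0.9% = 0.009.
Each month: B ← B·(1+r) − €160.00.
Month 1: interest €54.32; balance after payment €5,930.01.
Month 2: interest €53.37; balance after payment €5,823.38.
Month 3: interest €52.41; balance after payment €5,715.79.
Month 4: interest €51.44; balance after payment €5,607.23.
Month 5: interest €50.47; balance after payment €5,497.70.
Month 6: interest €49.48; balance after payment €5,387.18.

€5,387.18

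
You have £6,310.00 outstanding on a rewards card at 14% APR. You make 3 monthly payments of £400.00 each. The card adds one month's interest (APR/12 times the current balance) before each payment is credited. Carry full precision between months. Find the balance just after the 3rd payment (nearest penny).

Monthly rate r = 14%/12 = 1.16667% = 0.0116667.
Each month: B ← B·(1+r) − £400.00.
Month 1: interest £73.62; balance after payment £5,983.62.
Month 2: interest £69.81; balance after payment £5,653.43.
Month 3: interest £65.96; balance after payment £5,319.38.

£5,319.38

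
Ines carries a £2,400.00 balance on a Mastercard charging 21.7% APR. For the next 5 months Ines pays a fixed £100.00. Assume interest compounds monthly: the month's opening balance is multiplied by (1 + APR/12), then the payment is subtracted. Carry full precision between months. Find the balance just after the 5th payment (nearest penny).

£2,106.58

Monthly rate r = 21.7%/12 = 1.80833% = 0.0180833.
Each month: B ← B·(1+r) − £100.00.
Month 1: interest £43.40; balance after payment £2,343.40.
Month 2: interest £42.38; balance after payment £2,285.78.
Month 3: interest £41.33; balance after payment £2,227.11.
Month 4: interest £40.27; balance after payment £2,167.38.
Month 5: interest £39.19; balance after payment £2,106.58.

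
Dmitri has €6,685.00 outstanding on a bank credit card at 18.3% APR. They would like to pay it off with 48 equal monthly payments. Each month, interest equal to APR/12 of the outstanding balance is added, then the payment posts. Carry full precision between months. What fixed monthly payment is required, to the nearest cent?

€197.42

Monthly rate r = 18.3%/12 = 1.525% = 0.01525.
Level-payment amortization: P = B₀·r / (1 − (1+r)^(−n)) = 6685.00·0.01525 / (1 − 1.01525^(−48)).
Denominator 1 − (1+r)^(−48) = 0.516389092.
P = 101.946 / 0.516389092 ≈ 197.42.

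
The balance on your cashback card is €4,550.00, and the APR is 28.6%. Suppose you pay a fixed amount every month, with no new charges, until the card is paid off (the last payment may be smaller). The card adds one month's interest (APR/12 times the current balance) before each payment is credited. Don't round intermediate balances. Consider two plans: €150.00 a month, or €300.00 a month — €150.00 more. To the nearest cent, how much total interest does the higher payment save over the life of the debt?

€2,460.77

Monthly rate r = 28.6%/12 = 2.38333% = 0.0238333.
At €150.00/mo: n = ⌈−ln(1 − rB₀/P)/ln(1+r)⌉ = 55 payments (last €74.54); total interest = total paid − €4,550.00 = €3,624.54.
At €300.00/mo: 20 payments (last €13.77); total interest €1,163.77.
Interest saved = €3,624.54 − €1,163.77 = €2,460.77.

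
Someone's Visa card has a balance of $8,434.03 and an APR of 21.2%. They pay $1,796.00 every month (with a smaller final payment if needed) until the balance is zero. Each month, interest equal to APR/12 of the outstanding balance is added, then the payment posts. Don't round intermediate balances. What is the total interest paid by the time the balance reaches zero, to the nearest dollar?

Monthly rate r = 21.2%/12 = 1.76667% = 0.0176667.
Payoff takes n = ⌈−ln(1 − rB₀/P)/ln(1+r)⌉ = ⌈4.945⌉ = 5 payments; the last is $1,698.88.
Total paid = 4·$1,796.00 + $1,698.88 = $8,882.88.
Total interest = total paid − principal = $8,882.88 − $8,434.03 = $448.85.

$449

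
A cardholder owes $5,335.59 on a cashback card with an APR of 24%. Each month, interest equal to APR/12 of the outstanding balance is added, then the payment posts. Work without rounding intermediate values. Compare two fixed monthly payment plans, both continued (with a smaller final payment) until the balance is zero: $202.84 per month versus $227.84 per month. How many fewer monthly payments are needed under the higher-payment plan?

Monthly rate r = 24%/12 = 2% = 0.02.
At $202.84/mo: n = ⌈−ln(1 − rB₀/P)/ln(1+r)⌉ = 38 payments (last $144.20); total interest = total paid − $5,335.59 = $2,313.69.
At $227.84/mo: 32 payments (last $206.29); total interest $1,933.74.
Payments saved = 38 − 32 = 6.

6 fewer payments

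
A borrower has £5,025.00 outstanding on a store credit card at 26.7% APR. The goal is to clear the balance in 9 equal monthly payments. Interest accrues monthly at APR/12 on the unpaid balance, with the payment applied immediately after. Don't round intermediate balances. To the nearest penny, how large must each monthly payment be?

£622.27

Monthly rate r = 26.7%/12 = 2.225% = 0.02225.
Level-payment amortization: P = B₀·r / (1 − (1+r)^(−n)) = 5025.00·0.02225 / (1 − 1.02225^(−9)).
Denominator 1 − (1+r)^(−9) = 0.179675038.
P = 111.806 / 0.179675038 ≈ 622.27.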